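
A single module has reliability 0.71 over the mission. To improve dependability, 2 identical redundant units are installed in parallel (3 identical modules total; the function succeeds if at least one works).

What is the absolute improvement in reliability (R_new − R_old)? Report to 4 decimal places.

R_before = 0.71
R_after = 1 − (1 − 0.71)^3 = 0.9756
ΔR = 0.9756 − 0.71 = 0.2656

0.2656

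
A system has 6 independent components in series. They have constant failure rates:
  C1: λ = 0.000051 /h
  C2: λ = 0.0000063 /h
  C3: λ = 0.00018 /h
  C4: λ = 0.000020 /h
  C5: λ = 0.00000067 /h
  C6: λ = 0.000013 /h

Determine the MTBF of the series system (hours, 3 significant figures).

Series of exponential components: λ_sys = Σ λ_i
λ_sys = 0.000051 + 0.0000063 + 0.00018 + 0.000020 + 0.00000067 + 0.000013 = 2.7097e-04 /h
MTBF = 1 / λ_sys = 3690 h

3690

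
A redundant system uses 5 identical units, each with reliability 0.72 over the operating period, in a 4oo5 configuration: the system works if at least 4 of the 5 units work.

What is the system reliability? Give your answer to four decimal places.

R = Σ_{i=4}^{5} C(5,i) p^i (1−p)^{5−i} with p = 0.72
C(5,4)·0.72^4·0.28^1 = 0.376234
C(5,5)·0.72^5·0.28^0 = 0.193492
Sum = 0.5697

0.5697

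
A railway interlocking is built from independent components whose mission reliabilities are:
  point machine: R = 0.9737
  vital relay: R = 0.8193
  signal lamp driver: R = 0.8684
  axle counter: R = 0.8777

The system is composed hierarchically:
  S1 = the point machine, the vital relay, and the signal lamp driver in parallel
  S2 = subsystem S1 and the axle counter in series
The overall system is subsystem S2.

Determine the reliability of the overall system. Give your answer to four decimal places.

Parallel (point machine, vital relay, and signal lamp driver): 1 − (1 − 0.973700)(1 − 0.819300)(1 − 0.868400) = 0.999375
Series ([0.999375] and axle counter): 0.999375 × 0.877700 = 0.8772

0.8772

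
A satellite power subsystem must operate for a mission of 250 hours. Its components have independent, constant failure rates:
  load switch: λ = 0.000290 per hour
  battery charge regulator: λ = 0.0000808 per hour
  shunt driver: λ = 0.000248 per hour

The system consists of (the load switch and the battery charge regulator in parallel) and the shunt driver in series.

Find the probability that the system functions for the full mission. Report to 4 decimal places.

R(load switch) = exp(−0.000290 × 250) = 0.930066
R(battery charge regulator) = exp(−0.0000808 × 250) = 0.980003
R(shunt driver) = exp(−0.000248 × 250) = 0.939883
Parallel (load switch and battery charge regulator): 1 − (1 − 0.930066)(1 − 0.980003) = 0.998602
Series ([0.998602] and shunt driver): 0.998602 × 0.939883 = 0.9386

0.9386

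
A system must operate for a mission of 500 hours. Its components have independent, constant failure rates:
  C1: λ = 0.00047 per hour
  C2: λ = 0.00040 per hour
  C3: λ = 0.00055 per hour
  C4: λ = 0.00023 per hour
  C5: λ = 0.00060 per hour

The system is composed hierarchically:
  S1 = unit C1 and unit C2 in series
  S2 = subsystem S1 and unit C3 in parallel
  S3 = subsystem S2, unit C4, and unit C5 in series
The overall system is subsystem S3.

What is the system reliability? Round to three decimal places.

0.604

R(C1) = exp(−0.00047 × 500) = 0.79057
R(C2) = exp(−0.00040 × 500) = 0.81873
R(C3) = exp(−0.00055 × 500) = 0.75957
R(C4) = exp(−0.00023 × 500) = 0.89137
R(C5) = exp(−0.00060 × 500) = 0.74082
Series (C1 and C2): 0.79057 × 0.81873 = 0.64726
Parallel ([0.64726] and C3): 1 − (1 − 0.64726)(1 − 0.75957) = 0.91519
Series ([0.91519], C4, and C5): 0.91519 × 0.89137 × 0.74082 = 0.604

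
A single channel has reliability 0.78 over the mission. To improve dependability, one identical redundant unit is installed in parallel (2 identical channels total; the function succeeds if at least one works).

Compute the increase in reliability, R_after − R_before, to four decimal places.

R_before = 0.78
R_after = 1 − (1 − 0.78)^2 = 0.9516
ΔR = 0.9516 − 0.78 = 0.1716

0.1716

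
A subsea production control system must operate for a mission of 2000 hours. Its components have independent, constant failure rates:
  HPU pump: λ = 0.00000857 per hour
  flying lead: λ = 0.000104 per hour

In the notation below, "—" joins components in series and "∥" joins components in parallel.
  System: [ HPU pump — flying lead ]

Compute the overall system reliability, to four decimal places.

0.7984

R(HPU pump) = exp(−0.00000857 × 2000) = 0.983006
R(flying lead) = exp(−0.000104 × 2000) = 0.812207
Series (HPU pump and flying lead): 0.983006 × 0.812207 = 0.7984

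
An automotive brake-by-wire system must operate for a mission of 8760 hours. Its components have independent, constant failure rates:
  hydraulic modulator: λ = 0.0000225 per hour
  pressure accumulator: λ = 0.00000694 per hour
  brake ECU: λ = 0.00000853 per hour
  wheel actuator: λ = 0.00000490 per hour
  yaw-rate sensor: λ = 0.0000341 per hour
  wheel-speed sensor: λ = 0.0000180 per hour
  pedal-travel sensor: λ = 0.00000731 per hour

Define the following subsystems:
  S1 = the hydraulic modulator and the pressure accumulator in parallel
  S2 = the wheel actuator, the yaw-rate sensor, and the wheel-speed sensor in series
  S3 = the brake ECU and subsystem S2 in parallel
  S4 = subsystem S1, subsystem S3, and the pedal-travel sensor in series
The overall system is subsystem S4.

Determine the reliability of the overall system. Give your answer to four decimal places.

0.9018

R(hydraulic modulator) = exp(−0.0000225 × 8760) = 0.821109
R(pressure accumulator) = exp(−0.00000694 × 8760) = 0.941017
R(brake ECU) = exp(−0.00000853 × 8760) = 0.928001
R(wheel actuator) = exp(−0.00000490 × 8760) = 0.957984
R(yaw-rate sensor) = exp(−0.0000341 × 8760) = 0.741770
R(wheel-speed sensor) = exp(−0.0000180 × 8760) = 0.854123
R(pedal-travel sensor) = exp(−0.00000731 × 8760) = 0.937972
Parallel (hydraulic modulator and pressure accumulator): 1 − (1 − 0.821109)(1 − 0.941017) = 0.989448
Series (wheel actuator, yaw-rate sensor, and wheel-speed sensor): 0.957984 × 0.741770 × 0.854123 = 0.606943
Parallel (brake ECU and [0.606943]): 1 − (1 − 0.928001)(1 − 0.606943) = 0.971700
Series ([0.989448], [0.971700], and pedal-travel sensor): 0.989448 × 0.971700 × 0.937972 = 0.9018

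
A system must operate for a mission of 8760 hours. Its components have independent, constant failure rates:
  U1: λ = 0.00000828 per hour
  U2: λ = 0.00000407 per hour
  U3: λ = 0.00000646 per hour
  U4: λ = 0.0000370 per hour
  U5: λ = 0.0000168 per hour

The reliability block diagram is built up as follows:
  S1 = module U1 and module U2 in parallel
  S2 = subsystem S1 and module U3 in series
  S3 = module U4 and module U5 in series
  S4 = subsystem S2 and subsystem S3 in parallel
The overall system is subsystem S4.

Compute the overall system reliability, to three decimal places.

0.978

R(U1) = exp(−0.00000828 × 8760) = 0.93004
R(U2) = exp(−0.00000407 × 8760) = 0.96497
R(U3) = exp(−0.00000646 × 8760) = 0.94498
R(U4) = exp(−0.0000370 × 8760) = 0.72316
R(U5) = exp(−0.0000168 × 8760) = 0.86315
Parallel (U1 and U2): 1 − (1 − 0.93004)(1 − 0.96497) = 0.99755
Series ([0.99755] and U3): 0.99755 × 0.94498 = 0.94266
Series (U4 and U5): 0.72316 × 0.86315 = 0.62420
Parallel ([0.94266] and [0.62420]): 1 − (1 − 0.94266)(1 − 0.62420) = 0.978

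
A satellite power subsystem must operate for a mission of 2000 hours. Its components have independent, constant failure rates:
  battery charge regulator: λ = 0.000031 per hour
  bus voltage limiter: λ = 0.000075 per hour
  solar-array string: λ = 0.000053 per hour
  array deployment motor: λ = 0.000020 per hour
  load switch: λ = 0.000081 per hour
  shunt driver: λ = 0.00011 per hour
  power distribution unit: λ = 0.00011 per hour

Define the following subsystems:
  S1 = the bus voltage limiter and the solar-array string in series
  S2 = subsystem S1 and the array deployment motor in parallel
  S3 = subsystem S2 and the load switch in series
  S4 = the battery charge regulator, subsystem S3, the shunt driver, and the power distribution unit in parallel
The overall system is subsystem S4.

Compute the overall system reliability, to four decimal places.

0.9996

R(battery charge regulator) = exp(−0.000031 × 2000) = 0.939883
R(bus voltage limiter) = exp(−0.000075 × 2000) = 0.860708
R(solar-array string) = exp(−0.000053 × 2000) = 0.899425
R(array deployment motor) = exp(−0.000020 × 2000) = 0.960789
R(load switch) = exp(−0.000081 × 2000) = 0.850441
R(shunt driver) = exp(−0.00011 × 2000) = 0.802519
R(power distribution unit) = exp(−0.00011 × 2000) = 0.802519
Series (bus voltage limiter and solar-array string): 0.860708 × 0.899425 = 0.774142
Parallel ([0.774142] and array deployment motor): 1 − (1 − 0.774142)(1 − 0.960789) = 0.991144
Series ([0.991144] and load switch): 0.991144 × 0.850441 = 0.842909
Parallel (battery charge regulator, [0.842909], shunt driver, and power distribution unit): 1 − (1 − 0.939883)(1 − 0.842909)(1 − 0.802519)(1 − 0.802519) = 0.9996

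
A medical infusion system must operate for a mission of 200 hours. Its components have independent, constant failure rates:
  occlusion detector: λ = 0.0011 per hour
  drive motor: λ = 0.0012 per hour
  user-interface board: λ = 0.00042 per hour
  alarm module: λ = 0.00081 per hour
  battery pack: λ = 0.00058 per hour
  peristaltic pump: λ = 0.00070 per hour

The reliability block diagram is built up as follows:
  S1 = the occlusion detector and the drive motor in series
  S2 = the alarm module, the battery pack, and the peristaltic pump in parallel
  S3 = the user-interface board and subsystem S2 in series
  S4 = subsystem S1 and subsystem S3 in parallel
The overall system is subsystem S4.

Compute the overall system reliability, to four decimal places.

R(occlusion detector) = exp(−0.0011 × 200) = 0.802519
R(drive motor) = exp(−0.0012 × 200) = 0.786628
R(user-interface board) = exp(−0.00042 × 200) = 0.919431
R(alarm module) = exp(−0.00081 × 200) = 0.850441
R(battery pack) = exp(−0.00058 × 200) = 0.890475
R(peristaltic pump) = exp(−0.00070 × 200) = 0.869358
Series (occlusion detector and drive motor): 0.802519 × 0.786628 = 0.631284
Parallel (alarm module, battery pack, and peristaltic pump): 1 − (1 − 0.850441)(1 − 0.890475)(1 − 0.869358) = 0.997860
Series (user-interface board and [0.997860]): 0.919431 × 0.997860 = 0.917463
Parallel ([0.631284] and [0.917463]): 1 − (1 − 0.631284)(1 − 0.917463) = 0.9696

0.9696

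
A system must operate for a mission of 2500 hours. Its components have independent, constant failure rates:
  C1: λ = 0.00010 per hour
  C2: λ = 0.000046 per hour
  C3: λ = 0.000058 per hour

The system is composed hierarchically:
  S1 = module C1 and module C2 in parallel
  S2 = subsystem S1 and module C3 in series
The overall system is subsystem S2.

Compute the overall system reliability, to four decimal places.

0.8442

R(C1) = exp(−0.00010 × 2500) = 0.778801
R(C2) = exp(−0.000046 × 2500) = 0.891366
R(C3) = exp(−0.000058 × 2500) = 0.865022
Parallel (C1 and C2): 1 − (1 − 0.778801)(1 − 0.891366) = 0.975970
Series ([0.975970] and C3): 0.975970 × 0.865022 = 0.8442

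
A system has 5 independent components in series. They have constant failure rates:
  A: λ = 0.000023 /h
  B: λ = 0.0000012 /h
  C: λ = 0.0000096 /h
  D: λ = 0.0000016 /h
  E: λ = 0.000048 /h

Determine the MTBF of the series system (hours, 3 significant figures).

Series of exponential components: λ_sys = Σ λ_i
λ_sys = 0.000023 + 0.0000012 + 0.0000096 + 0.0000016 + 0.000048 = 8.3400e-05 /h
MTBF = 1 / λ_sys = 12000 h

12000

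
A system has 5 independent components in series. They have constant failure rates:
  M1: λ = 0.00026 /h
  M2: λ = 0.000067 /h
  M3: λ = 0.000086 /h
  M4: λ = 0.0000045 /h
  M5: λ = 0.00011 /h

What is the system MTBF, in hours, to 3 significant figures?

Series of exponential components: λ_sys = Σ λ_i
λ_sys = 0.00026 + 0.000067 + 0.000086 + 0.0000045 + 0.00011 = 5.2750e-04 /h
MTBF = 1 / λ_sys = 1900 h

1900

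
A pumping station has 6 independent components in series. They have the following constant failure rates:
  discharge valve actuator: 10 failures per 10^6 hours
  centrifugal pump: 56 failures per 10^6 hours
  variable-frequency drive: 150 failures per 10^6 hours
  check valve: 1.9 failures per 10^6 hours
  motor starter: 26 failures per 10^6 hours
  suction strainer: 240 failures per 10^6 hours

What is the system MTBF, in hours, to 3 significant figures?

2070

Series of exponential components: λ_sys = Σ λ_i
λ_sys = 0.000010 + 0.000056 + 0.00015 + 0.0000019 + 0.000026 + 0.00024 = 4.8390e-04 /h
MTBF = 1 / λ_sys = 2070 h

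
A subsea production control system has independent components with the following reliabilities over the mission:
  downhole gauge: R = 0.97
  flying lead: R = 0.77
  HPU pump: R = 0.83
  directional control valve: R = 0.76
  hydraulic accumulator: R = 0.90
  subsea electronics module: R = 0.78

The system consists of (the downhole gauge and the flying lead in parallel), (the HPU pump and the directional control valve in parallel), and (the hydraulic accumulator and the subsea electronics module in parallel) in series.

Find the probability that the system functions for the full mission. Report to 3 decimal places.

Parallel (downhole gauge and flying lead): 1 − (1 − 0.97000)(1 − 0.77000) = 0.99310
Parallel (HPU pump and directional control valve): 1 − (1 − 0.83000)(1 − 0.76000) = 0.95920
Parallel (hydraulic accumulator and subsea electronics module): 1 − (1 − 0.90000)(1 − 0.78000) = 0.97800
Series ([0.99310], [0.95920], and [0.97800]): 0.99310 × 0.95920 × 0.97800 = 0.932

0.932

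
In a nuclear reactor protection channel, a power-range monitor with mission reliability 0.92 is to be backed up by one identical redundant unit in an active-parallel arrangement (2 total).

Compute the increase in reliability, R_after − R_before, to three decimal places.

0.074

R_before = 0.92
R_after = 1 − (1 − 0.92)^2 = 0.994
ΔR = 0.994 − 0.92 = 0.074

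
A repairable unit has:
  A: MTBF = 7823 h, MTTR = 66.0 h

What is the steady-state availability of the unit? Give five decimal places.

0.99163

A(A) = MTBF/(MTBF+MTTR) = 7823/(7823+66.0) = 0.99163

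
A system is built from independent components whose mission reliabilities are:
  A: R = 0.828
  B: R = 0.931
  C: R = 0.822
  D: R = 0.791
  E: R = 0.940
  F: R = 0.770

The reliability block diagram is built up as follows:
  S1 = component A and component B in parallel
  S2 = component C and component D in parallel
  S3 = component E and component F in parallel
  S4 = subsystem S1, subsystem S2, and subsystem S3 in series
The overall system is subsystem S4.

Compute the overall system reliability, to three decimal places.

0.938

Parallel (A and B): 1 − (1 − 0.82800)(1 − 0.93100) = 0.98813
Parallel (C and D): 1 − (1 − 0.82200)(1 − 0.79100) = 0.96280
Parallel (E and F): 1 − (1 − 0.94000)(1 − 0.77000) = 0.98620
Series ([0.98813], [0.96280], and [0.98620]): 0.98813 × 0.96280 × 0.98620 = 0.938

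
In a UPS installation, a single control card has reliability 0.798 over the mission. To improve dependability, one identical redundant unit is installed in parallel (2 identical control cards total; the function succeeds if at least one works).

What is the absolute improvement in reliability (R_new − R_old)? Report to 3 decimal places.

0.161

R_before = 0.798
R_after = 1 − (1 − 0.798)^2 = 0.959
ΔR = 0.959 − 0.798 = 0.161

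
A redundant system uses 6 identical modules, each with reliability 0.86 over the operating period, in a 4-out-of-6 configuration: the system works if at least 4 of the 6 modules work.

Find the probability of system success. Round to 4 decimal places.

0.9605

R = Σ_{i=4}^{6} C(6,i) p^i (1−p)^{6−i} with p = 0.86
C(6,4)·0.86^4·0.14^2 = 0.160820
C(6,5)·0.86^5·0.14^1 = 0.395159
C(6,6)·0.86^6·0.14^0 = 0.404567
Sum = 0.9605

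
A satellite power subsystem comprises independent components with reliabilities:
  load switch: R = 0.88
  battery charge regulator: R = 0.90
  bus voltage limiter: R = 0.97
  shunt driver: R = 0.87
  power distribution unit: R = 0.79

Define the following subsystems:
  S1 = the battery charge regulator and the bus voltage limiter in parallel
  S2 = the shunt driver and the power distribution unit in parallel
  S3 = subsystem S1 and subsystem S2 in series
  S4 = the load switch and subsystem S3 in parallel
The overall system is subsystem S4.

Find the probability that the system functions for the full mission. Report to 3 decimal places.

0.996

Parallel (battery charge regulator and bus voltage limiter): 1 − (1 − 0.90000)(1 − 0.97000) = 0.99700
Parallel (shunt driver and power distribution unit): 1 − (1 − 0.87000)(1 − 0.79000) = 0.97270
Series ([0.99700] and [0.97270]): 0.99700 × 0.97270 = 0.96978
Parallel (load switch and [0.96978]): 1 − (1 − 0.88000)(1 − 0.96978) = 0.996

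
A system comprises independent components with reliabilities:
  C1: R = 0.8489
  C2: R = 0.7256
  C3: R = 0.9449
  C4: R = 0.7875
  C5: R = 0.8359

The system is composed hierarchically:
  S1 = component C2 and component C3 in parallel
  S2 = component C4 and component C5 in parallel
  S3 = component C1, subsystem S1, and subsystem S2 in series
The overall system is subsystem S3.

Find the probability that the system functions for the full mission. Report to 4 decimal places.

0.8069

Parallel (C2 and C3): 1 − (1 − 0.725600)(1 − 0.944900) = 0.984881
Parallel (C4 and C5): 1 − (1 − 0.787500)(1 − 0.835900) = 0.965129
Series (C1, [0.984881], and [0.965129]): 0.848900 × 0.984881 × 0.965129 = 0.8069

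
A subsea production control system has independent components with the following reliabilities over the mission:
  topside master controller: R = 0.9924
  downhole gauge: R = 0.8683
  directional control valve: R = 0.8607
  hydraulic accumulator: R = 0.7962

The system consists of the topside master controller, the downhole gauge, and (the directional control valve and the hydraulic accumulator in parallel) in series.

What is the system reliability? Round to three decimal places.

Parallel (directional control valve and hydraulic accumulator): 1 − (1 − 0.86070)(1 − 0.79620) = 0.97161
Series (topside master controller, downhole gauge, and [0.97161]): 0.99240 × 0.86830 × 0.97161 = 0.837

0.837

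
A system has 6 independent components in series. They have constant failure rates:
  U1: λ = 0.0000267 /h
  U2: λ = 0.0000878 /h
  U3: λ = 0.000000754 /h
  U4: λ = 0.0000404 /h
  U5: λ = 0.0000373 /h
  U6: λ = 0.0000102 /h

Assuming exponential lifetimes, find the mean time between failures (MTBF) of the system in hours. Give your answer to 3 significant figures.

Series of exponential components: λ_sys = Σ λ_i
λ_sys = 0.0000267 + 0.0000878 + 0.000000754 + 0.0000404 + 0.0000373 + 0.0000102 = 2.0315e-04 /h
MTBF = 1 / λ_sys = 4920 h

4920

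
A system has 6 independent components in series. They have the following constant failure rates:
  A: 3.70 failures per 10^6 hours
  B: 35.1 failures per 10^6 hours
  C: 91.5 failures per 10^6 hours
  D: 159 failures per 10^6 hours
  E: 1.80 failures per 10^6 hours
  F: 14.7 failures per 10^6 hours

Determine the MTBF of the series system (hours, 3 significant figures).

3270

Series of exponential components: λ_sys = Σ λ_i
λ_sys = 0.00000370 + 0.0000351 + 0.0000915 + 0.000159 + 0.00000180 + 0.0000147 = 3.0580e-04 /h
MTBF = 1 / λ_sys = 3270 h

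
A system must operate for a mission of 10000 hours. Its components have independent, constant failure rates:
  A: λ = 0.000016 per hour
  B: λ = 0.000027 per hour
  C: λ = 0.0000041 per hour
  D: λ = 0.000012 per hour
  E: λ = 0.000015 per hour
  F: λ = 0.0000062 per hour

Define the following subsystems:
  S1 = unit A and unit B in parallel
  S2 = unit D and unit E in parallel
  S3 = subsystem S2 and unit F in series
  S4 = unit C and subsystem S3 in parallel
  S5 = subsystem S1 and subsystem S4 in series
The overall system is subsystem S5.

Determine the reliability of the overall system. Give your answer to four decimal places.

R(A) = exp(−0.000016 × 10000) = 0.852144
R(B) = exp(−0.000027 × 10000) = 0.763379
R(C) = exp(−0.0000041 × 10000) = 0.959829
R(D) = exp(−0.000012 × 10000) = 0.886920
R(E) = exp(−0.000015 × 10000) = 0.860708
R(F) = exp(−0.0000062 × 10000) = 0.939883
Parallel (A and B): 1 − (1 − 0.852144)(1 − 0.763379) = 0.965014
Parallel (D and E): 1 − (1 − 0.886920)(1 − 0.860708) = 0.984249
Series ([0.984249] and F): 0.984249 × 0.939883 = 0.925079
Parallel (C and [0.925079]): 1 − (1 − 0.959829)(1 − 0.925079) = 0.996990
Series ([0.965014] and [0.996990]): 0.965014 × 0.996990 = 0.9621

0.9621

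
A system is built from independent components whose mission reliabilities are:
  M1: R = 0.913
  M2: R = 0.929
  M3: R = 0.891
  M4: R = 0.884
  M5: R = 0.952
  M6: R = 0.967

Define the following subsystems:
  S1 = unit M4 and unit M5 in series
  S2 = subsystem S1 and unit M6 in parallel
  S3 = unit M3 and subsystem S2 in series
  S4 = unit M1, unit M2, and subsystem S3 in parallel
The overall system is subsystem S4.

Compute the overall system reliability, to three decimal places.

0.999

Series (M4 and M5): 0.88400 × 0.95200 = 0.84157
Parallel ([0.84157] and M6): 1 − (1 − 0.84157)(1 − 0.96700) = 0.99477
Series (M3 and [0.99477]): 0.89100 × 0.99477 = 0.88634
Parallel (M1, M2, and [0.88634]): 1 − (1 − 0.91300)(1 − 0.92900)(1 − 0.88634) = 0.999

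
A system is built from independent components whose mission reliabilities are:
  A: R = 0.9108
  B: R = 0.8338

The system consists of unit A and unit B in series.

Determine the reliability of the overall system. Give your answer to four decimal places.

Series (A and B): 0.910800 × 0.833800 = 0.7594

0.7594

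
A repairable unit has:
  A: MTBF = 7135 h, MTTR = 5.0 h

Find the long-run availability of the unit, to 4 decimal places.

A(A) = MTBF/(MTBF+MTTR) = 7135/(7135+5.0) = 0.9993

0.9993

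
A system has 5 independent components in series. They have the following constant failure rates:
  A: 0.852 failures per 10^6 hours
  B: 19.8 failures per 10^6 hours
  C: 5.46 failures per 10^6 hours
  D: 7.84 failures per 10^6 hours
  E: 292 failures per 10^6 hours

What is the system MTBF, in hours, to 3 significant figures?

Series of exponential components: λ_sys = Σ λ_i
λ_sys = 0.000000852 + 0.0000198 + 0.00000546 + 0.00000784 + 0.000292 = 3.2595e-04 /h
MTBF = 1 / λ_sys = 3070 h

3070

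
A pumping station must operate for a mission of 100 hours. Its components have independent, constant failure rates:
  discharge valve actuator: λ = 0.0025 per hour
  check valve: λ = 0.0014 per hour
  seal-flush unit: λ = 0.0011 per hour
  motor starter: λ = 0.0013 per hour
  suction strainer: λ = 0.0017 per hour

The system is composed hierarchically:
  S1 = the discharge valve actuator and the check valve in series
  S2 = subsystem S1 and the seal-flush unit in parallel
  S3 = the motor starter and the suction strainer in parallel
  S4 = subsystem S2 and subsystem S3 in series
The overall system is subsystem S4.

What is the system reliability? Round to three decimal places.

R(discharge valve actuator) = exp(−0.0025 × 100) = 0.77880
R(check valve) = exp(−0.0014 × 100) = 0.86936
R(seal-flush unit) = exp(−0.0011 × 100) = 0.89583
R(motor starter) = exp(−0.0013 × 100) = 0.87810
R(suction strainer) = exp(−0.0017 × 100) = 0.84366
Series (discharge valve actuator and check valve): 0.77880 × 0.86936 = 0.67706
Parallel ([0.67706] and seal-flush unit): 1 − (1 − 0.67706)(1 − 0.89583) = 0.96636
Parallel (motor starter and suction strainer): 1 − (1 − 0.87810)(1 − 0.84366) = 0.98094
Series ([0.96636] and [0.98094]): 0.96636 × 0.98094 = 0.948

0.948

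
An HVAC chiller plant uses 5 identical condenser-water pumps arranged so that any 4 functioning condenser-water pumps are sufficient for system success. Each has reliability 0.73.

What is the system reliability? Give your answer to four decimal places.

R = Σ_{i=4}^{5} C(5,i) p^i (1−p)^{5−i} with p = 0.73
C(5,4)·0.73^4·0.27^1 = 0.383376
C(5,5)·0.73^5·0.27^0 = 0.207307
Sum = 0.5907

0.5907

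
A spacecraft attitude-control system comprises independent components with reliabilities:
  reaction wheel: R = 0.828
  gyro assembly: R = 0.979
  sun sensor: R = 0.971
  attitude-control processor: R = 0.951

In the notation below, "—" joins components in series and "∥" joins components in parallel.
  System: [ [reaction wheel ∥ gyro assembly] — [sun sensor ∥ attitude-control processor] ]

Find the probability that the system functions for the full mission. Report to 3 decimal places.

Parallel (reaction wheel and gyro assembly): 1 − (1 − 0.82800)(1 − 0.97900) = 0.99639
Parallel (sun sensor and attitude-control processor): 1 − (1 − 0.97100)(1 − 0.95100) = 0.99858
Series ([0.99639] and [0.99858]): 0.99639 × 0.99858 = 0.995

0.995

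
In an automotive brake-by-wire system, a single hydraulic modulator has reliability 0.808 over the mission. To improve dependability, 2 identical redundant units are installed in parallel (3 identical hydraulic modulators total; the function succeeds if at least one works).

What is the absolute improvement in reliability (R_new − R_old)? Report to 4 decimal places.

0.1849

R_before = 0.808
R_after = 1 − (1 − 0.808)^3 = 0.9929
ΔR = 0.9929 − 0.808 = 0.1849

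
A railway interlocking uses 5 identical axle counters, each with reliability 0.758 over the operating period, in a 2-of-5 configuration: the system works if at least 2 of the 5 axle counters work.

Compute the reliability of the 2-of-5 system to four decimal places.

0.9862

R = Σ_{i=2}^{5} C(5,i) p^i (1−p)^{5−i} with p = 0.758
C(5,2)·0.758^2·0.242^3 = 0.081430
C(5,3)·0.758^3·0.242^2 = 0.255058
C(5,4)·0.758^4·0.242^1 = 0.399450
C(5,5)·0.758^5·0.242^0 = 0.250234
Sum = 0.9862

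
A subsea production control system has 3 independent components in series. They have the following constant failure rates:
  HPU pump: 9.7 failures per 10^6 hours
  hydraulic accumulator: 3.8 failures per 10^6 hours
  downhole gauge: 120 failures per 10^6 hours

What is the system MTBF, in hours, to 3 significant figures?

Series of exponential components: λ_sys = Σ λ_i
λ_sys = 0.0000097 + 0.0000038 + 0.00012 = 1.3350e-04 /h
MTBF = 1 / λ_sys = 7490 h

7490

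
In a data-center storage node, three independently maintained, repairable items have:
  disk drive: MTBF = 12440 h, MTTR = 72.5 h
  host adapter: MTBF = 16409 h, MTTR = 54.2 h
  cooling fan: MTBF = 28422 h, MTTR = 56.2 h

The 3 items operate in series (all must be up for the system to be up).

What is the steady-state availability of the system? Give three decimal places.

A(disk drive) = MTBF/(MTBF+MTTR) = 12440/(12440+72.5) = 0.994206
A(host adapter) = MTBF/(MTBF+MTTR) = 16409/(16409+54.2) = 0.996708
A(cooling fan) = MTBF/(MTBF+MTTR) = 28422/(28422+56.2) = 0.998027
Series availability: 0.994206 × 0.996708 × 0.998027 = 0.989

0.989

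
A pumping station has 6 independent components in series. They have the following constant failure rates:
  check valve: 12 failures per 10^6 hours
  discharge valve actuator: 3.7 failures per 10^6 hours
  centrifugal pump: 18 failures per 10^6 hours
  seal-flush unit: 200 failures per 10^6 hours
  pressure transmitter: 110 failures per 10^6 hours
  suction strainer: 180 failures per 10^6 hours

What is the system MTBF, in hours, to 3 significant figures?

1910

Series of exponential components: λ_sys = Σ λ_i
λ_sys = 0.000012 + 0.0000037 + 0.000018 + 0.00020 + 0.00011 + 0.00018 = 5.2370e-04 /h
MTBF = 1 / λ_sys = 1910 h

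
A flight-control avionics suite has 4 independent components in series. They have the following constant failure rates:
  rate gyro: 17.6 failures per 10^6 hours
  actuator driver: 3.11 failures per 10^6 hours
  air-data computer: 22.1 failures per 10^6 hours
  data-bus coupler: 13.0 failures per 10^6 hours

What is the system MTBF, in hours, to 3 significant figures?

17900

Series of exponential components: λ_sys = Σ λ_i
λ_sys = 0.0000176 + 0.00000311 + 0.0000221 + 0.0000130 = 5.5810e-05 /h
MTBF = 1 / λ_sys = 17900 h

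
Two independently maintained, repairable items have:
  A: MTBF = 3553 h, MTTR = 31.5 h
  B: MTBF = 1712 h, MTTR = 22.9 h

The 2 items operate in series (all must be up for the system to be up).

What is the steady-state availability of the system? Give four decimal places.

0.9781

A(A) = MTBF/(MTBF+MTTR) = 3553/(3553+31.5) = 0.991212
A(B) = MTBF/(MTBF+MTTR) = 1712/(1712+22.9) = 0.986800
Series availability: 0.991212 × 0.986800 = 0.9781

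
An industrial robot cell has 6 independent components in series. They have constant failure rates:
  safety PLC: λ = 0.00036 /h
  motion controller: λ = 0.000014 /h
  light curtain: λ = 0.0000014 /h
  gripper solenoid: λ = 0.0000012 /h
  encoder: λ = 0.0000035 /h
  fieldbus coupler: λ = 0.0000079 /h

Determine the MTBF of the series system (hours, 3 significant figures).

Series of exponential components: λ_sys = Σ λ_i
λ_sys = 0.00036 + 0.000014 + 0.0000014 + 0.0000012 + 0.0000035 + 0.0000079 = 3.8800e-04 /h
MTBF = 1 / λ_sys = 2580 h

2580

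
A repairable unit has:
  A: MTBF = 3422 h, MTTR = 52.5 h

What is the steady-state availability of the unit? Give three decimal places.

0.985

A(A) = MTBF/(MTBF+MTTR) = 3422/(3422+52.5) = 0.985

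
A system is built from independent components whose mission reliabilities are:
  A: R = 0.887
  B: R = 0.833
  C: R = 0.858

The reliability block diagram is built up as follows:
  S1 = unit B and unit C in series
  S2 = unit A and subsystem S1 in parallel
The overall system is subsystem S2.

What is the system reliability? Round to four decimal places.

0.9678

Series (B and C): 0.833000 × 0.858000 = 0.714714
Parallel (A and [0.714714]): 1 − (1 − 0.887000)(1 − 0.714714) = 0.9678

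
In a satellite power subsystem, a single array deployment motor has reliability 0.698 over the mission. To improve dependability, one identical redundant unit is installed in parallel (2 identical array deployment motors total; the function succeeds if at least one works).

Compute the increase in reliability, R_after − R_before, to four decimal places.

0.2108

R_before = 0.698
R_after = 1 − (1 − 0.698)^2 = 0.9088
ΔR = 0.9088 − 0.698 = 0.2108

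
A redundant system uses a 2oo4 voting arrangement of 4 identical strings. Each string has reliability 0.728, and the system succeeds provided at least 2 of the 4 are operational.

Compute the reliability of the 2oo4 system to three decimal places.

R = Σ_{i=2}^{4} C(4,i) p^i (1−p)^{4−i} with p = 0.728
C(4,2)·0.728^2·0.272^2 = 0.23526
C(4,3)·0.728^3·0.272^1 = 0.41978
C(4,4)·0.728^4·0.272^0 = 0.28088
Sum = 0.936

0.936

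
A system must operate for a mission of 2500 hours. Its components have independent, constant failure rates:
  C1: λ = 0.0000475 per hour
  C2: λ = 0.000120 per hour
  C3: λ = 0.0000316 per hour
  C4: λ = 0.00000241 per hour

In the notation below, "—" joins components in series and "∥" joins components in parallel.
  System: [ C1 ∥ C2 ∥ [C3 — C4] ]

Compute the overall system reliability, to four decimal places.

0.9976

R(C1) = exp(−0.0000475 × 2500) = 0.888030
R(C2) = exp(−0.000120 × 2500) = 0.740818
R(C3) = exp(−0.0000316 × 2500) = 0.924040
R(C4) = exp(−0.00000241 × 2500) = 0.993993
Series (C3 and C4): 0.924040 × 0.993993 = 0.918489
Parallel (C1, C2, and [0.918489]): 1 − (1 − 0.888030)(1 − 0.740818)(1 − 0.918489) = 0.9976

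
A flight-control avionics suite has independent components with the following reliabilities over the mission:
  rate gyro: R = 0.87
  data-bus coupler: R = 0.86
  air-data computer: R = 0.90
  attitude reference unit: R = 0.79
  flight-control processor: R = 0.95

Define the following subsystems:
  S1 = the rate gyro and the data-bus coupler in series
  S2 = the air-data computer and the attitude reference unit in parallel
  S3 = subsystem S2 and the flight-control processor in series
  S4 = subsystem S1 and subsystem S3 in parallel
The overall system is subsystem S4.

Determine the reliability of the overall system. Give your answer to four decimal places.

0.9824

Series (rate gyro and data-bus coupler): 0.870000 × 0.860000 = 0.748200
Parallel (air-data computer and attitude reference unit): 1 − (1 − 0.900000)(1 − 0.790000) = 0.979000
Series ([0.979000] and flight-control processor): 0.979000 × 0.950000 = 0.930050
Parallel ([0.748200] and [0.930050]): 1 − (1 − 0.748200)(1 − 0.930050) = 0.9824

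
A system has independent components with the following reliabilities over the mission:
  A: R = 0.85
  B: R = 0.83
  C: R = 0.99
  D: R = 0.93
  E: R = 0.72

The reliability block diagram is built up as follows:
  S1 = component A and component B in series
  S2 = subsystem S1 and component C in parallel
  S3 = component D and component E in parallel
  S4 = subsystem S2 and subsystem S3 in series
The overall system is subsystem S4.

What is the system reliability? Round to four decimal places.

Series (A and B): 0.850000 × 0.830000 = 0.705500
Parallel ([0.705500] and C): 1 − (1 − 0.705500)(1 − 0.990000) = 0.997055
Parallel (D and E): 1 − (1 − 0.930000)(1 − 0.720000) = 0.980400
Series ([0.997055] and [0.980400]): 0.997055 × 0.980400 = 0.9775

0.9775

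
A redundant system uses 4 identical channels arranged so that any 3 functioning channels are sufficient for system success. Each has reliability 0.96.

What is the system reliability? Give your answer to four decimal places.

0.9909

R = Σ_{i=3}^{4} C(4,i) p^i (1−p)^{4−i} with p = 0.96
C(4,3)·0.96^3·0.04^1 = 0.141558
C(4,4)·0.96^4·0.04^0 = 0.849347
Sum = 0.9909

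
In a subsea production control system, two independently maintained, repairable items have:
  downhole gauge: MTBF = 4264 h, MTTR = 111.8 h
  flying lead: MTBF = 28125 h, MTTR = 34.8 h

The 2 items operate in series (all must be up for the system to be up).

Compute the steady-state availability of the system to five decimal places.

A(downhole gauge) = MTBF/(MTBF+MTTR) = 4264/(4264+111.8) = 0.974450
A(flying lead) = MTBF/(MTBF+MTTR) = 28125/(28125+34.8) = 0.998764
Series availability: 0.974450 × 0.998764 = 0.97325

0.97325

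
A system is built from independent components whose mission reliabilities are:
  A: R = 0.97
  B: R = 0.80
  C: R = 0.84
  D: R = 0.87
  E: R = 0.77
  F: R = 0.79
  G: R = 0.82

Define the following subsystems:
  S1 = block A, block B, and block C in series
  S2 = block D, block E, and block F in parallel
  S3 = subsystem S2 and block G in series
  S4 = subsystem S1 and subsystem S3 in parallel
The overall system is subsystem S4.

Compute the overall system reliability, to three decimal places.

Series (A, B, and C): 0.97000 × 0.80000 × 0.84000 = 0.65184
Parallel (D, E, and F): 1 − (1 − 0.87000)(1 − 0.77000)(1 − 0.79000) = 0.99372
Series ([0.99372] and G): 0.99372 × 0.82000 = 0.81485
Parallel ([0.65184] and [0.81485]): 1 − (1 − 0.65184)(1 − 0.81485) = 0.936

0.936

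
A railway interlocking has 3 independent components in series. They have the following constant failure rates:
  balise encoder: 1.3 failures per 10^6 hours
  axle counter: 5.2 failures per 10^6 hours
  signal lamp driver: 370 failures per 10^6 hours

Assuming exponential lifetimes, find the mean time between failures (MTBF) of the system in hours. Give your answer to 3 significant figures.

Series of exponential components: λ_sys = Σ λ_i
λ_sys = 0.0000013 + 0.0000052 + 0.00037 = 3.7650e-04 /h
MTBF = 1 / λ_sys = 2660 h

2660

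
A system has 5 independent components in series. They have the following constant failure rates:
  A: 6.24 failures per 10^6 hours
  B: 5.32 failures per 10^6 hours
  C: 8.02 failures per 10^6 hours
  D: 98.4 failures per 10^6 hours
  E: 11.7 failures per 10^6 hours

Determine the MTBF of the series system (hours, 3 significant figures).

7710

Series of exponential components: λ_sys = Σ λ_i
λ_sys = 0.00000624 + 0.00000532 + 0.00000802 + 0.0000984 + 0.0000117 = 1.2968e-04 /h
MTBF = 1 / λ_sys = 7710 h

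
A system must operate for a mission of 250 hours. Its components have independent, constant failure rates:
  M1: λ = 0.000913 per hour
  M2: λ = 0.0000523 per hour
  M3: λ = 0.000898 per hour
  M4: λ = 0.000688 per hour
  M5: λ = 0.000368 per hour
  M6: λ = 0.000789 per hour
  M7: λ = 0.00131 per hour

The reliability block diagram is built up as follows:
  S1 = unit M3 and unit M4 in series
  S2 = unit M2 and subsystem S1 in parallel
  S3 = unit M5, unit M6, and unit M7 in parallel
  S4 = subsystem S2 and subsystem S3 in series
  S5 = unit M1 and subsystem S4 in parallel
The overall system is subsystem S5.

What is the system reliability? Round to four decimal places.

0.9982

R(M1) = exp(−0.000913 × 250) = 0.795925
R(M2) = exp(−0.0000523 × 250) = 0.987010
R(M3) = exp(−0.000898 × 250) = 0.798916
R(M4) = exp(−0.000688 × 250) = 0.841979
R(M5) = exp(−0.000368 × 250) = 0.912105
R(M6) = exp(−0.000789 × 250) = 0.820985
R(M7) = exp(−0.00131 × 250) = 0.720723
Series (M3 and M4): 0.798916 × 0.841979 = 0.672670
Parallel (M2 and [0.672670]): 1 − (1 − 0.987010)(1 − 0.672670) = 0.995748
Parallel (M5, M6, and M7): 1 − (1 − 0.912105)(1 − 0.820985)(1 − 0.720723) = 0.995606
Series ([0.995748] and [0.995606]): 0.995748 × 0.995606 = 0.991373
Parallel (M1 and [0.991373]): 1 − (1 − 0.795925)(1 − 0.991373) = 0.9982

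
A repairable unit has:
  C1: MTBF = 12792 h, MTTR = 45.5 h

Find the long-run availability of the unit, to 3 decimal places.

A(C1) = MTBF/(MTBF+MTTR) = 12792/(12792+45.5) = 0.996

0.996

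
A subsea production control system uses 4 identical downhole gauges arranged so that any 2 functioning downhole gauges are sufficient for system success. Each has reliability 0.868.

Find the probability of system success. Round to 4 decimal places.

R = Σ_{i=2}^{4} C(4,i) p^i (1−p)^{4−i} with p = 0.868
C(4,2)·0.868^2·0.132^2 = 0.078766
C(4,3)·0.868^3·0.132^1 = 0.345297
C(4,4)·0.868^4·0.132^0 = 0.567648
Sum = 0.9917

0.9917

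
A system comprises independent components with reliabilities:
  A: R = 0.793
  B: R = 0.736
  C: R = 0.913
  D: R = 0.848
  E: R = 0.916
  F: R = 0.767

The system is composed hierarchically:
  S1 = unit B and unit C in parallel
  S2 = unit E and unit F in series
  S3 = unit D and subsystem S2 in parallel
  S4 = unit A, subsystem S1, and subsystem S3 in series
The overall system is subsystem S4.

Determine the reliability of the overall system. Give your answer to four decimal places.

0.7398

Parallel (B and C): 1 − (1 − 0.736000)(1 − 0.913000) = 0.977032
Series (E and F): 0.916000 × 0.767000 = 0.702572
Parallel (D and [0.702572]): 1 − (1 − 0.848000)(1 − 0.702572) = 0.954791
Series (A, [0.977032], and [0.954791]): 0.793000 × 0.977032 × 0.954791 = 0.7398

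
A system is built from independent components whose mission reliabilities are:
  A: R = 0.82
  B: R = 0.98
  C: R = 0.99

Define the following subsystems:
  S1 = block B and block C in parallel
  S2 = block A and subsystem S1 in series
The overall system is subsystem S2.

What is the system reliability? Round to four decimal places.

Parallel (B and C): 1 − (1 − 0.980000)(1 − 0.990000) = 0.999800
Series (A and [0.999800]): 0.820000 × 0.999800 = 0.8198

0.8198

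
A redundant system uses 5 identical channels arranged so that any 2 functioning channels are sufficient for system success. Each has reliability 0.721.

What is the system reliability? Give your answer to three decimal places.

0.976

R = Σ_{i=2}^{5} C(5,i) p^i (1−p)^{5−i} with p = 0.721
C(5,2)·0.721^2·0.279^3 = 0.11290
C(5,3)·0.721^3·0.279^2 = 0.29175
C(5,4)·0.721^4·0.279^1 = 0.37698
C(5,5)·0.721^5·0.279^0 = 0.19484
Sum = 0.976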